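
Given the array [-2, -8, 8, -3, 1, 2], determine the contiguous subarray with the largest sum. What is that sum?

Using Kadane's algorithm on [-2, -8, 8, -3, 1, 2]:

Scanning through the array:
Position 1 (value -8): max_ending_here = -8, max_so_far = -2
Position 2 (value 8): max_ending_here = 8, max_so_far = 8
Position 3 (value -3): max_ending_here = 5, max_so_far = 8
Position 4 (value 1): max_ending_here = 6, max_so_far = 8
Position 5 (value 2): max_ending_here = 8, max_so_far = 8

Maximum subarray: [8]
Maximum sum: 8

The maximum subarray is [8] with sum 8. This subarray runs from index 2 to index 2.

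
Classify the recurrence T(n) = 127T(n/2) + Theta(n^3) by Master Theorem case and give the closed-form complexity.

Master Theorem for T(n) = 127T(n/2) + O(n^3):

a = 127, b = 2, c = 3
log_b(a) = log_2(127) = 6.9887

Case 1: c = 3 < log_2(127) = 6.9887
T(n) = O(n^(log_2 127))

For T(n) = 127T(n/2) + O(n^3): log_2(127) = 6.9887. This is Case 1 of the Master Theorem (c < log_b(a), work dominated by leaves), giving O(n^(log_2 127)).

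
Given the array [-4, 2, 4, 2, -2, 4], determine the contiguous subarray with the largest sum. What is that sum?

Using Kadane's algorithm on [-4, 2, 4, 2, -2, 4]:

Scanning through the array:
Position 1 (value 2): max_ending_here = 2, max_so_far = 2
Position 2 (value 4): max_ending_here = 6, max_so_far = 6
Position 3 (value 2): max_ending_here = 8, max_so_far = 8
Position 4 (value -2): max_ending_here = 6, max_so_far = 8
Position 5 (value 4): max_ending_here = 10, max_so_far = 10

Maximum subarray: [2, 4, 2, -2, 4]
Maximum sum: 10

The maximum subarray is [2, 4, 2, -2, 4] with sum 10. This subarray runs from index 1 to index 5.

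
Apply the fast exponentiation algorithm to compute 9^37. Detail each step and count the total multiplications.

Computing 9^37 by squaring (build up from 9^1; each line after the first costs one multiplication):

9^1 = 9
9^2 = (9^1)^2 = 9^2 = 81
9^4 = (9^2)^2 = 81^2 = 6561
9^8 = (9^4)^2 = 6561^2 = 43046721
9^9 = 9 * 9^8 = 9 * 43046721 = 387420489
9^18 = (9^9)^2 = 387420489^2 = 150094635296999121
9^36 = (9^18)^2 = 150094635296999121^2 = 22528399544939174411840147874772641
9^37 = 9 * 9^36 = 9 * 22528399544939174411840147874772641 = 202755595904452569706561330872953769

Result: 202755595904452569706561330872953769
Multiplications needed: 7 (7 lines after 9^1)

9^37 = 202755595904452569706561330872953769. Using exponentiation by squaring, this requires 7 multiplications. The key idea: if the exponent is even, square the half-power; if odd, multiply by the base once.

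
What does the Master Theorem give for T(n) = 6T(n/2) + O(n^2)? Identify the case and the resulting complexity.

Master Theorem for T(n) = 6T(n/2) + O(n^2):

a = 6, b = 2, c = 2
log_b(a) = log_2(6) = 2.5850

Case 1: c = 2 < log_2(6) = 2.5850
T(n) = O(n^(log_2 6))

For T(n) = 6T(n/2) + O(n^2): log_2(6) = 2.5850. This is Case 1 of the Master Theorem (c < log_b(a), work dominated by leaves), giving O(n^(log_2 6)).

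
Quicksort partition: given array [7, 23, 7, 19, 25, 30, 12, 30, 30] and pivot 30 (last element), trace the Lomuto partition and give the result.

Lomuto partition with pivot = 30:

Initial array: [7, 23, 7, 19, 25, 30, 12, 30, 30]

arr[0]=7 <= 30: swap with position 0, array becomes [7, 23, 7, 19, 25, 30, 12, 30, 30]
arr[1]=23 <= 30: swap with position 1, array becomes [7, 23, 7, 19, 25, 30, 12, 30, 30]
arr[2]=7 <= 30: swap with position 2, array becomes [7, 23, 7, 19, 25, 30, 12, 30, 30]
arr[3]=19 <= 30: swap with position 3, array becomes [7, 23, 7, 19, 25, 30, 12, 30, 30]
arr[4]=25 <= 30: swap with position 4, array becomes [7, 23, 7, 19, 25, 30, 12, 30, 30]
arr[5]=30 <= 30: swap with position 5, array becomes [7, 23, 7, 19, 25, 30, 12, 30, 30]
arr[6]=12 <= 30: swap with position 6, array becomes [7, 23, 7, 19, 25, 30, 12, 30, 30]
arr[7]=30 <= 30: swap with position 7, array becomes [7, 23, 7, 19, 25, 30, 12, 30, 30]

Place pivot at position 8: [7, 23, 7, 19, 25, 30, 12, 30, 30]
Pivot position: 8

After partitioning with pivot 30, the array becomes [7, 23, 7, 19, 25, 30, 12, 30, 30]. The pivot is placed at index 8. All elements to the left of the pivot are <= 30, and all elements to the right are > 30.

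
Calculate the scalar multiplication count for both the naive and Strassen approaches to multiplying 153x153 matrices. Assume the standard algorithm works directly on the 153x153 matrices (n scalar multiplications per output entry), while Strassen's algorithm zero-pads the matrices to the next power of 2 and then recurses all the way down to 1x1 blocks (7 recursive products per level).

Matrix multiplication for 153x153 matrices:

Strassen's algorithm requires power-of-2 dimensions. Pad 153x153 to 256x256 (next power of 2).

Standard algorithm: 153^3 = 3581577 multiplications
Strassen's algorithm: 7^(log2(256)) = 7^8 = 5764801 multiplications
Difference: 3581577 - 5764801 = -2183224 (Strassen uses MORE here due to padding overhead — for small or just-over-power-of-2 n, padding can outweigh the per-level savings)

Standard: 3581577 multiplications (153^3). Strassen: 5764801 multiplications (7^8, after padding to 256x256). Strassen reduces 8 recursive multiplications to 7 at each level.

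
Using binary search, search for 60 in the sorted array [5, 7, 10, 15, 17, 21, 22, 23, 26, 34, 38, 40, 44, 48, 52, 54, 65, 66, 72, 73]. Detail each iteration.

Binary search for 60 in [5, 7, 10, 15, 17, 21, 22, 23, 26, 34, 38, 40, 44, 48, 52, 54, 65, 66, 72, 73]:

lo=0, hi=19, mid=9, arr[mid]=34 -> 34 < 60, search right half
lo=10, hi=19, mid=14, arr[mid]=52 -> 52 < 60, search right half
lo=15, hi=19, mid=17, arr[mid]=66 -> 66 > 60, search left half
lo=15, hi=16, mid=15, arr[mid]=54 -> 54 < 60, search right half
lo=16, hi=16, mid=16, arr[mid]=65 -> 65 > 60, search left half
lo=16 > hi=15, target 60 not found

Binary search determines that 60 is not in the array after 5 comparisons. The search space was exhausted without finding the target.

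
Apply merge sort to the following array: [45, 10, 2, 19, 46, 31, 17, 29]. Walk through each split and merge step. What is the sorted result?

Merge sort trace:

Split: [45, 10, 2, 19, 46, 31, 17, 29] -> [45, 10, 2, 19] and [46, 31, 17, 29]
  Split: [45, 10, 2, 19] -> [45, 10] and [2, 19]
    Split: [45, 10] -> [45] and [10]
    Merge: [45] + [10] -> [10, 45]
    Split: [2, 19] -> [2] and [19]
    Merge: [2] + [19] -> [2, 19]
  Merge: [10, 45] + [2, 19] -> [2, 10, 19, 45]
  Split: [46, 31, 17, 29] -> [46, 31] and [17, 29]
    Split: [46, 31] -> [46] and [31]
    Merge: [46] + [31] -> [31, 46]
    Split: [17, 29] -> [17] and [29]
    Merge: [17] + [29] -> [17, 29]
  Merge: [31, 46] + [17, 29] -> [17, 29, 31, 46]
Merge: [2, 10, 19, 45] + [17, 29, 31, 46] -> [2, 10, 17, 19, 29, 31, 45, 46]

Final sorted array: [2, 10, 17, 19, 29, 31, 45, 46]

The merge sort proceeds by recursively splitting the array and merging sorted halves.
After all merges, the sorted array is [2, 10, 17, 19, 29, 31, 45, 46].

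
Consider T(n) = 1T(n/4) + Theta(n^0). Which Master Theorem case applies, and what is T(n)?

Master Theorem for T(n) = 1T(n/4) + O(n^0):

a = 1, b = 4, c = 0
log_b(a) = log_4(1) = 0.0000

Case 2: c = 0 = log_4(1) = 0.0000
T(n) = O(n^0 log n) = O(log n)

For T(n) = 1T(n/4) + O(n^0): log_4(1) = 0.0000. This is Case 2 of the Master Theorem (c = log_b(a), equal work at all levels), giving O(log n).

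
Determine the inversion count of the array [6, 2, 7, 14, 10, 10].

Finding inversions in [6, 2, 7, 14, 10, 10]:

(0, 1): arr[0]=6 > arr[1]=2
(3, 4): arr[3]=14 > arr[4]=10
(3, 5): arr[3]=14 > arr[5]=10

Total inversions: 3

The array has 3 inversion(s): (0,1), (3,4), (3,5). Each pair (i,j) satisfies i < j and arr[i] > arr[j].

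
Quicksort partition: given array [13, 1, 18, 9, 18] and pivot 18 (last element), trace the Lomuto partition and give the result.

Lomuto partition with pivot = 18:

Initial array: [13, 1, 18, 9, 18]

arr[0]=13 <= 18: swap with position 0, array becomes [13, 1, 18, 9, 18]
arr[1]=1 <= 18: swap with position 1, array becomes [13, 1, 18, 9, 18]
arr[2]=18 <= 18: swap with position 2, array becomes [13, 1, 18, 9, 18]
arr[3]=9 <= 18: swap with position 3, array becomes [13, 1, 18, 9, 18]

Place pivot at position 4: [13, 1, 18, 9, 18]
Pivot position: 4

After partitioning with pivot 18, the array becomes [13, 1, 18, 9, 18]. The pivot is placed at index 4. All elements to the left of the pivot are <= 18, and all elements to the right are > 18.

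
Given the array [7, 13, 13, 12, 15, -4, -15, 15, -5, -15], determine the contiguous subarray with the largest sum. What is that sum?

Using Kadane's algorithm on [7, 13, 13, 12, 15, -4, -15, 15, -5, -15]:

Scanning through the array:
Position 1 (value 13): max_ending_here = 20, max_so_far = 20
Position 2 (value 13): max_ending_here = 33, max_so_far = 33
Position 3 (value 12): max_ending_here = 45, max_so_far = 45
Position 4 (value 15): max_ending_here = 60, max_so_far = 60
Position 5 (value -4): max_ending_here = 56, max_so_far = 60
Position 6 (value -15): max_ending_here = 41, max_so_far = 60
Position 7 (value 15): max_ending_here = 56, max_so_far = 60
Position 8 (value -5): max_ending_here = 51, max_so_far = 60
Position 9 (value -15): max_ending_here = 36, max_so_far = 60

Maximum subarray: [7, 13, 13, 12, 15]
Maximum sum: 60

The maximum subarray is [7, 13, 13, 12, 15] with sum 60. This subarray runs from index 0 to index 4.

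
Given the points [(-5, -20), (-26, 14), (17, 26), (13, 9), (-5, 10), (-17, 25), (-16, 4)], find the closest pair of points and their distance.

Computing all pairwise distances among 7 points:

d((-5, -20), (-26, 14)) = 39.9625
d((-5, -20), (17, 26)) = 50.9902
d((-5, -20), (13, 9)) = 34.1321
d((-5, -20), (-5, 10)) = 30.0
d((-5, -20), (-17, 25)) = 46.5725
d((-5, -20), (-16, 4)) = 26.4008
d((-26, 14), (17, 26)) = 44.643
d((-26, 14), (13, 9)) = 39.3192
d((-26, 14), (-5, 10)) = 21.3776
d((-26, 14), (-17, 25)) = 14.2127
d((-26, 14), (-16, 4)) = 14.1421
d((17, 26), (13, 9)) = 17.4642
d((17, 26), (-5, 10)) = 27.2029
d((17, 26), (-17, 25)) = 34.0147
d((17, 26), (-16, 4)) = 39.6611
d((13, 9), (-5, 10)) = 18.0278
d((13, 9), (-17, 25)) = 34.0
d((13, 9), (-16, 4)) = 29.4279
d((-5, 10), (-17, 25)) = 19.2094
d((-5, 10), (-16, 4)) = 12.53 <-- minimum
d((-17, 25), (-16, 4)) = 21.0238

Closest pair: (-5, 10) and (-16, 4) with distance 12.53

The closest pair is (-5, 10) and (-16, 4) with Euclidean distance 12.53. For 7 points, brute-force pairwise comparison is shown above. For large n, the divide-and-conquer algorithm (sort by x, recurse on halves, check the dividing strip) achieves O(n log n).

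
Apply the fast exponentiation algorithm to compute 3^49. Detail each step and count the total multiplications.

Computing 3^49 by squaring (build up from 3^1; each line after the first costs one multiplication):

3^1 = 3
3^2 = (3^1)^2 = 3^2 = 9
3^3 = 3 * 3^2 = 3 * 9 = 27
3^6 = (3^3)^2 = 27^2 = 729
3^12 = (3^6)^2 = 729^2 = 531441
3^24 = (3^12)^2 = 531441^2 = 282429536481
3^48 = (3^24)^2 = 282429536481^2 = 79766443076872509863361
3^49 = 3 * 3^48 = 3 * 79766443076872509863361 = 239299329230617529590083

Result: 239299329230617529590083
Multiplications needed: 7 (7 lines after 3^1)

3^49 = 239299329230617529590083. Using exponentiation by squaring, this requires 7 multiplications. The key idea: if the exponent is even, square the half-power; if odd, multiply by the base once.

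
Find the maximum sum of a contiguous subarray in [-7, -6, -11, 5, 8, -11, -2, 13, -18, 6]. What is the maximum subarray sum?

Using Kadane's algorithm on [-7, -6, -11, 5, 8, -11, -2, 13, -18, 6]:

Scanning through the array:
Position 1 (value -6): max_ending_here = -6, max_so_far = -6
Position 2 (value -11): max_ending_here = -11, max_so_far = -6
Position 3 (value 5): max_ending_here = 5, max_so_far = 5
Position 4 (value 8): max_ending_here = 13, max_so_far = 13
Position 5 (value -11): max_ending_here = 2, max_so_far = 13
Position 6 (value -2): max_ending_here = 0, max_so_far = 13
Position 7 (value 13): max_ending_here = 13, max_so_far = 13
Position 8 (value -18): max_ending_here = -5, max_so_far = 13
Position 9 (value 6): max_ending_here = 6, max_so_far = 13

Maximum subarray: [5, 8]
Maximum sum: 13

The maximum subarray is [5, 8] with sum 13. This subarray runs from index 3 to index 4.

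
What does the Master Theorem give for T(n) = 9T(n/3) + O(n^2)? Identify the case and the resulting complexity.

Master Theorem for T(n) = 9T(n/3) + O(n^2):

a = 9, b = 3, c = 2
log_b(a) = log_3(9) = 2.0000

Case 2: c = 2 = log_3(9) = 2.0000
T(n) = O(n^2 log n) = O(n^2 log n)

For T(n) = 9T(n/3) + O(n^2): log_3(9) = 2.0000. This is Case 2 of the Master Theorem (c = log_b(a), equal work at all levels), giving O(n^2 log n).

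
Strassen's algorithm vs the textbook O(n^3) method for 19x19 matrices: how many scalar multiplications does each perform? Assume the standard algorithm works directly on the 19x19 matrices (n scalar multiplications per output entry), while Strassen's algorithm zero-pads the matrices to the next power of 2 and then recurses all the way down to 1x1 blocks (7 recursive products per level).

Matrix multiplication for 19x19 matrices:

Strassen's algorithm requires power-of-2 dimensions. Pad 19x19 to 32x32 (next power of 2).

Standard algorithm: 19^3 = 6859 multiplications
Strassen's algorithm: 7^(log2(32)) = 7^5 = 16807 multiplications
Difference: 6859 - 16807 = -9948 (Strassen uses MORE here due to padding overhead — for small or just-over-power-of-2 n, padding can outweigh the per-level savings)

Standard: 6859 multiplications (19^3). Strassen: 16807 multiplications (7^5, after padding to 32x32). Strassen reduces 8 recursive multiplications to 7 at each level.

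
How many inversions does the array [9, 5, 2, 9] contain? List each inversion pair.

Finding inversions in [9, 5, 2, 9]:

(0, 1): arr[0]=9 > arr[1]=5
(0, 2): arr[0]=9 > arr[2]=2
(1, 2): arr[1]=5 > arr[2]=2

Total inversions: 3

The array has 3 inversion(s): (0,1), (0,2), (1,2). Each pair (i,j) satisfies i < j and arr[i] > arr[j].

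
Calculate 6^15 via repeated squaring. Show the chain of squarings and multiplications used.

Computing 6^15 by squaring (build up from 6^1; each line after the first costs one multiplication):

6^1 = 6
6^2 = (6^1)^2 = 6^2 = 36
6^3 = 6 * 6^2 = 6 * 36 = 216
6^6 = (6^3)^2 = 216^2 = 46656
6^7 = 6 * 6^6 = 6 * 46656 = 279936
6^14 = (6^7)^2 = 279936^2 = 78364164096
6^15 = 6 * 6^14 = 6 * 78364164096 = 470184984576

Result: 470184984576
Multiplications needed: 6 (6 lines after 6^1)

6^15 = 470184984576. Using exponentiation by squaring, this requires 6 multiplications. The key idea: if the exponent is even, square the half-power; if odd, multiply by the base once.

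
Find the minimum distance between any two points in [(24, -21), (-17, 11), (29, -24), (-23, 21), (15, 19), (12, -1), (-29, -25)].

Computing all pairwise distances among 7 points:

d((24, -21), (-17, 11)) = 52.0096
d((24, -21), (29, -24)) = 5.831 <-- minimum
d((24, -21), (-23, 21)) = 63.0317
d((24, -21), (15, 19)) = 41.0
d((24, -21), (12, -1)) = 23.3238
d((24, -21), (-29, -25)) = 53.1507
d((-17, 11), (29, -24)) = 57.8014
d((-17, 11), (-23, 21)) = 11.6619
d((-17, 11), (15, 19)) = 32.9848
d((-17, 11), (12, -1)) = 31.3847
d((-17, 11), (-29, -25)) = 37.9473
d((29, -24), (-23, 21)) = 68.7677
d((29, -24), (15, 19)) = 45.2217
d((29, -24), (12, -1)) = 28.6007
d((29, -24), (-29, -25)) = 58.0086
d((-23, 21), (15, 19)) = 38.0526
d((-23, 21), (12, -1)) = 41.3401
d((-23, 21), (-29, -25)) = 46.3897
d((15, 19), (12, -1)) = 20.2237
d((15, 19), (-29, -25)) = 62.2254
d((12, -1), (-29, -25)) = 47.5079

Closest pair: (24, -21) and (29, -24) with distance 5.831

The closest pair is (24, -21) and (29, -24) with Euclidean distance 5.831. For 7 points, brute-force pairwise comparison is shown above. For large n, the divide-and-conquer algorithm (sort by x, recurse on halves, check the dividing strip) achieves O(n log n).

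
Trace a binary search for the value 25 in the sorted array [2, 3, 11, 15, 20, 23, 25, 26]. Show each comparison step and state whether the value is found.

Binary search for 25 in [2, 3, 11, 15, 20, 23, 25, 26]:

lo=0, hi=7, mid=3, arr[mid]=15 -> 15 < 25, search right half
lo=4, hi=7, mid=5, arr[mid]=23 -> 23 < 25, search right half
lo=6, hi=7, mid=6, arr[mid]=25 -> Found target at index 6!

Binary search finds 25 at index 6 after 3 comparisons. The search repeatedly halves the search space by comparing with the middle element.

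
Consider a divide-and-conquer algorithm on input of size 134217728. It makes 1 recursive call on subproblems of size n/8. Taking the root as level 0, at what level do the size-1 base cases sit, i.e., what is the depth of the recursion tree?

For divide and conquer with division factor 8:

Problem sizes at each level:
Level 0: 134217728
Level 1: 16777216
Level 2: 2097152
Level 3: 262144
Level 4: 32768
Level 5: 4096
Level 6: 512
Level 7: 64
Level 8: 8
Level 9: 1

The root is level 0 and the size-1 base case is level 9 (the tree spans levels 0 through 9, i.e. 10 levels counting the root), so the depth is the number of divisions: log_8(134217728) = 9

The recursion tree depth is log_8(134217728) = 9. At each level, the problem size is divided by 8, so it takes 9 divisions to reduce to a base case of size 1. The algorithm makes 1 recursive call at each level.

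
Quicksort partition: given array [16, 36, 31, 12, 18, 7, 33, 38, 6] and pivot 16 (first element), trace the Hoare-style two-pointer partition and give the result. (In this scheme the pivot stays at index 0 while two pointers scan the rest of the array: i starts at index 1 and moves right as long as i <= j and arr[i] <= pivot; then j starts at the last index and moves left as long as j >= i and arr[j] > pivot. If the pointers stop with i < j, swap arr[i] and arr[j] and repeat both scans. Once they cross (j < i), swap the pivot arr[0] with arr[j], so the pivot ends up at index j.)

Hoare-style two-pointer partition with pivot = 16:

Initial array: [16, 36, 31, 12, 18, 7, 33, 38, 6]

Pointers start at i = 1, j = 8.
i stops at index 1 (arr[1]=36 > 16), j stops at index 8 (arr[8]=6 <= 16): swap arr[1] and arr[8], array becomes [16, 6, 31, 12, 18, 7, 33, 38, 36]
i stops at index 2 (arr[2]=31 > 16), j stops at index 5 (arr[5]=7 <= 16): swap arr[2] and arr[5], array becomes [16, 6, 7, 12, 18, 31, 33, 38, 36]
i ends at 4, j ends at 3: the pointers have crossed (j < i), so scanning stops.

Swap pivot arr[0] with arr[3] to place pivot at position 3: [12, 6, 7, 16, 18, 31, 33, 38, 36]
Pivot position: 3

After partitioning with pivot 16, the array becomes [12, 6, 7, 16, 18, 31, 33, 38, 36]. The pivot is placed at index 3. All elements to the left of the pivot are <= 16, and all elements to the right are > 16.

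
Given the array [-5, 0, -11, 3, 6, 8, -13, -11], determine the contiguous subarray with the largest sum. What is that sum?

Using Kadane's algorithm on [-5, 0, -11, 3, 6, 8, -13, -11]:

Scanning through the array:
Position 1 (value 0): max_ending_here = 0, max_so_far = 0
Position 2 (value -11): max_ending_here = -11, max_so_far = 0
Position 3 (value 3): max_ending_here = 3, max_so_far = 3
Position 4 (value 6): max_ending_here = 9, max_so_far = 9
Position 5 (value 8): max_ending_here = 17, max_so_far = 17
Position 6 (value -13): max_ending_here = 4, max_so_far = 17
Position 7 (value -11): max_ending_here = -7, max_so_far = 17

Maximum subarray: [3, 6, 8]
Maximum sum: 17

The maximum subarray is [3, 6, 8] with sum 17. This subarray runs from index 3 to index 5.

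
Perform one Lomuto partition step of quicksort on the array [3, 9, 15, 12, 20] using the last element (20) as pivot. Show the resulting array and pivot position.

Lomuto partition with pivot = 20:

Initial array: [3, 9, 15, 12, 20]

arr[0]=3 <= 20: swap with position 0, array becomes [3, 9, 15, 12, 20]
arr[1]=9 <= 20: swap with position 1, array becomes [3, 9, 15, 12, 20]
arr[2]=15 <= 20: swap with position 2, array becomes [3, 9, 15, 12, 20]
arr[3]=12 <= 20: swap with position 3, array becomes [3, 9, 15, 12, 20]

Place pivot at position 4: [3, 9, 15, 12, 20]
Pivot position: 4

After partitioning with pivot 20, the array becomes [3, 9, 15, 12, 20]. The pivot is placed at index 4. All elements to the left of the pivot are <= 20, and all elements to the right are > 20.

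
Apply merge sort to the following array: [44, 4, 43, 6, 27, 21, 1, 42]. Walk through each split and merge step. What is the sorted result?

Merge sort trace:

Split: [44, 4, 43, 6, 27, 21, 1, 42] -> [44, 4, 43, 6] and [27, 21, 1, 42]
  Split: [44, 4, 43, 6] -> [44, 4] and [43, 6]
    Split: [44, 4] -> [44] and [4]
    Merge: [44] + [4] -> [4, 44]
    Split: [43, 6] -> [43] and [6]
    Merge: [43] + [6] -> [6, 43]
  Merge: [4, 44] + [6, 43] -> [4, 6, 43, 44]
  Split: [27, 21, 1, 42] -> [27, 21] and [1, 42]
    Split: [27, 21] -> [27] and [21]
    Merge: [27] + [21] -> [21, 27]
    Split: [1, 42] -> [1] and [42]
    Merge: [1] + [42] -> [1, 42]
  Merge: [21, 27] + [1, 42] -> [1, 21, 27, 42]
Merge: [4, 6, 43, 44] + [1, 21, 27, 42] -> [1, 4, 6, 21, 27, 42, 43, 44]

Final sorted array: [1, 4, 6, 21, 27, 42, 43, 44]

The merge sort proceeds by recursively splitting the array and merging sorted halves.
After all merges, the sorted array is [1, 4, 6, 21, 27, 42, 43, 44].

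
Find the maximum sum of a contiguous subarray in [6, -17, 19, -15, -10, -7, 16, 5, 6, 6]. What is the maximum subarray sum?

Using Kadane's algorithm on [6, -17, 19, -15, -10, -7, 16, 5, 6, 6]:

Scanning through the array:
Position 1 (value -17): max_ending_here = -11, max_so_far = 6
Position 2 (value 19): max_ending_here = 19, max_so_far = 19
Position 3 (value -15): max_ending_here = 4, max_so_far = 19
Position 4 (value -10): max_ending_here = -6, max_so_far = 19
Position 5 (value -7): max_ending_here = -7, max_so_far = 19
Position 6 (value 16): max_ending_here = 16, max_so_far = 19
Position 7 (value 5): max_ending_here = 21, max_so_far = 21
Position 8 (value 6): max_ending_here = 27, max_so_far = 27
Position 9 (value 6): max_ending_here = 33, max_so_far = 33

Maximum subarray: [16, 5, 6, 6]
Maximum sum: 33

The maximum subarray is [16, 5, 6, 6] with sum 33. This subarray runs from index 6 to index 9.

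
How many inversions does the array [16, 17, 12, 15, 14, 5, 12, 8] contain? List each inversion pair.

Finding inversions in [16, 17, 12, 15, 14, 5, 12, 8]:

(0, 2): arr[0]=16 > arr[2]=12
(0, 3): arr[0]=16 > arr[3]=15
(0, 4): arr[0]=16 > arr[4]=14
(0, 5): arr[0]=16 > arr[5]=5
(0, 6): arr[0]=16 > arr[6]=12
(0, 7): arr[0]=16 > arr[7]=8
(1, 2): arr[1]=17 > arr[2]=12
(1, 3): arr[1]=17 > arr[3]=15
(1, 4): arr[1]=17 > arr[4]=14
(1, 5): arr[1]=17 > arr[5]=5
(1, 6): arr[1]=17 > arr[6]=12
(1, 7): arr[1]=17 > arr[7]=8
(2, 5): arr[2]=12 > arr[5]=5
(2, 7): arr[2]=12 > arr[7]=8
(3, 4): arr[3]=15 > arr[4]=14
(3, 5): arr[3]=15 > arr[5]=5
(3, 6): arr[3]=15 > arr[6]=12
(3, 7): arr[3]=15 > arr[7]=8
(4, 5): arr[4]=14 > arr[5]=5
(4, 6): arr[4]=14 > arr[6]=12
(4, 7): arr[4]=14 > arr[7]=8
(6, 7): arr[6]=12 > arr[7]=8

Total inversions: 22

The array has 22 inversion(s): (0,2), (0,3), (0,4), (0,5), (0,6), (0,7), (1,2), (1,3), (1,4), (1,5), (1,6), (1,7), (2,5), (2,7), (3,4), (3,5), (3,6), (3,7), (4,5), (4,6), (4,7), (6,7). Each pair (i,j) satisfies i < j and arr[i] > arr[j].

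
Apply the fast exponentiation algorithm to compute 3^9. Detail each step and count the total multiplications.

Computing 3^9 by squaring (build up from 3^1; each line after the first costs one multiplication):

3^1 = 3
3^2 = (3^1)^2 = 3^2 = 9
3^4 = (3^2)^2 = 9^2 = 81
3^8 = (3^4)^2 = 81^2 = 6561
3^9 = 3 * 3^8 = 3 * 6561 = 19683

Result: 19683
Multiplications needed: 4 (4 lines after 3^1)

3^9 = 19683. Using exponentiation by squaring, this requires 4 multiplications. The key idea: if the exponent is even, square the half-power; if odd, multiply by the base once.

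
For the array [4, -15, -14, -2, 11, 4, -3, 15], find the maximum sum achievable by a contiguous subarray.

Using Kadane's algorithm on [4, -15, -14, -2, 11, 4, -3, 15]:

Scanning through the array:
Position 1 (value -15): max_ending_here = -11, max_so_far = 4
Position 2 (value -14): max_ending_here = -14, max_so_far = 4
Position 3 (value -2): max_ending_here = -2, max_so_far = 4
Position 4 (value 11): max_ending_here = 11, max_so_far = 11
Position 5 (value 4): max_ending_here = 15, max_so_far = 15
Position 6 (value -3): max_ending_here = 12, max_so_far = 15
Position 7 (value 15): max_ending_here = 27, max_so_far = 27

Maximum subarray: [11, 4, -3, 15]
Maximum sum: 27

The maximum subarray is [11, 4, -3, 15] with sum 27. This subarray runs from index 4 to index 7.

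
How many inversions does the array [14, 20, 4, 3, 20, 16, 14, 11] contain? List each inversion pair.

Finding inversions in [14, 20, 4, 3, 20, 16, 14, 11]:

(0, 2): arr[0]=14 > arr[2]=4
(0, 3): arr[0]=14 > arr[3]=3
(0, 7): arr[0]=14 > arr[7]=11
(1, 2): arr[1]=20 > arr[2]=4
(1, 3): arr[1]=20 > arr[3]=3
(1, 5): arr[1]=20 > arr[5]=16
(1, 6): arr[1]=20 > arr[6]=14
(1, 7): arr[1]=20 > arr[7]=11
(2, 3): arr[2]=4 > arr[3]=3
(4, 5): arr[4]=20 > arr[5]=16
(4, 6): arr[4]=20 > arr[6]=14
(4, 7): arr[4]=20 > arr[7]=11
(5, 6): arr[5]=16 > arr[6]=14
(5, 7): arr[5]=16 > arr[7]=11
(6, 7): arr[6]=14 > arr[7]=11

Total inversions: 15

The array has 15 inversion(s): (0,2), (0,3), (0,7), (1,2), (1,3), (1,5), (1,6), (1,7), (2,3), (4,5), (4,6), (4,7), (5,6), (5,7), (6,7). Each pair (i,j) satisfies i < j and arr[i] > arr[j].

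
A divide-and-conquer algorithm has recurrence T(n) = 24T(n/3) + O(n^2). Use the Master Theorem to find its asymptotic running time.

Master Theorem for T(n) = 24T(n/3) + O(n^2):

a = 24, b = 3, c = 2
log_b(a) = log_3(24) = 2.8928

Case 1: c = 2 < log_3(24) = 2.8928
T(n) = O(n^(log_3 24))

For T(n) = 24T(n/3) + O(n^2): log_3(24) = 2.8928. This is Case 1 of the Master Theorem (c < log_b(a), work dominated by leaves), giving O(n^(log_3 24)).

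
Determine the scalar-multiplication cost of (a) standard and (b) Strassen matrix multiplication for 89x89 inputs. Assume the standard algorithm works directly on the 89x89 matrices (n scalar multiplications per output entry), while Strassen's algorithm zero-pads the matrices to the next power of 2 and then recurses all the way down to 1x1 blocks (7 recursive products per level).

Matrix multiplication for 89x89 matrices:

Strassen's algorithm requires power-of-2 dimensions. Pad 89x89 to 128x128 (next power of 2).

Standard algorithm: 89^3 = 704969 multiplications
Strassen's algorithm: 7^(log2(128)) = 7^7 = 823543 multiplications
Difference: 704969 - 823543 = -118574 (Strassen uses MORE here due to padding overhead — for small or just-over-power-of-2 n, padding can outweigh the per-level savings)

Standard: 704969 multiplications (89^3). Strassen: 823543 multiplications (7^7, after padding to 128x128). Strassen reduces 8 recursive multiplications to 7 at each level.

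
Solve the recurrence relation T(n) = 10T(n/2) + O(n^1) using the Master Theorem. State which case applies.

Master Theorem for T(n) = 10T(n/2) + O(n^1):

a = 10, b = 2, c = 1
log_b(a) = log_2(10) = 3.3219

Case 1: c = 1 < log_2(10) = 3.3219
T(n) = O(n^(log_2 10))

For T(n) = 10T(n/2) + O(n^1): log_2(10) = 3.3219. This is Case 1 of the Master Theorem (c < log_b(a), work dominated by leaves), giving O(n^(log_2 10)).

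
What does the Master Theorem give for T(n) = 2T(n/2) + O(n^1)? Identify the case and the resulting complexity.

Master Theorem for T(n) = 2T(n/2) + O(n^1):

a = 2, b = 2, c = 1
log_b(a) = log_2(2) = 1.0000

Case 2: c = 1 = log_2(2) = 1.0000
T(n) = O(n^1 log n) = O(n log n)

For T(n) = 2T(n/2) + O(n^1): log_2(2) = 1.0000. This is Case 2 of the Master Theorem (c = log_b(a), equal work at all levels), giving O(n log n).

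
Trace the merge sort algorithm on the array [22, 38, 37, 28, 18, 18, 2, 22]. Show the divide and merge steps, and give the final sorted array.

Merge sort trace:

Split: [22, 38, 37, 28, 18, 18, 2, 22] -> [22, 38, 37, 28] and [18, 18, 2, 22]
  Split: [22, 38, 37, 28] -> [22, 38] and [37, 28]
    Split: [22, 38] -> [22] and [38]
    Merge: [22] + [38] -> [22, 38]
    Split: [37, 28] -> [37] and [28]
    Merge: [37] + [28] -> [28, 37]
  Merge: [22, 38] + [28, 37] -> [22, 28, 37, 38]
  Split: [18, 18, 2, 22] -> [18, 18] and [2, 22]
    Split: [18, 18] -> [18] and [18]
    Merge: [18] + [18] -> [18, 18]
    Split: [2, 22] -> [2] and [22]
    Merge: [2] + [22] -> [2, 22]
  Merge: [18, 18] + [2, 22] -> [2, 18, 18, 22]
Merge: [22, 28, 37, 38] + [2, 18, 18, 22] -> [2, 18, 18, 22, 22, 28, 37, 38]

Final sorted array: [2, 18, 18, 22, 22, 28, 37, 38]

The merge sort proceeds by recursively splitting the array and merging sorted halves.
After all merges, the sorted array is [2, 18, 18, 22, 22, 28, 37, 38].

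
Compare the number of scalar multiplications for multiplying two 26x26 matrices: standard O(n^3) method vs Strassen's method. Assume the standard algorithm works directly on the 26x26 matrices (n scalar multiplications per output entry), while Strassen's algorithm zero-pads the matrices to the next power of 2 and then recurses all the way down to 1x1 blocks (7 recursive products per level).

Matrix multiplication for 26x26 matrices:

Strassen's algorithm requires power-of-2 dimensions. Pad 26x26 to 32x32 (next power of 2).

Standard algorithm: 26^3 = 17576 multiplications
Strassen's algorithm: 7^(log2(32)) = 7^5 = 16807 multiplications
Savings: 17576 - 16807 = 769 multiplications

Standard: 17576 multiplications (26^3). Strassen: 16807 multiplications (7^5, after padding to 32x32). Strassen reduces 8 recursive multiplications to 7 at each level.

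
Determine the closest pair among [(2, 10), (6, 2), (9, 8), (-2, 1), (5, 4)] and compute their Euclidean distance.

Computing all pairwise distances among 5 points:

d((2, 10), (6, 2)) = 8.9443
d((2, 10), (9, 8)) = 7.2801
d((2, 10), (-2, 1)) = 9.8489
d((2, 10), (5, 4)) = 6.7082
d((6, 2), (9, 8)) = 6.7082
d((6, 2), (-2, 1)) = 8.0623
d((6, 2), (5, 4)) = 2.2361 <-- minimum
d((9, 8), (-2, 1)) = 13.0384
d((9, 8), (5, 4)) = 5.6569
d((-2, 1), (5, 4)) = 7.6158

Closest pair: (6, 2) and (5, 4) with distance 2.2361

The closest pair is (6, 2) and (5, 4) with Euclidean distance 2.2361. For 5 points, brute-force pairwise comparison is shown above. For large n, the divide-and-conquer algorithm (sort by x, recurse on halves, check the dividing strip) achieves O(n log n).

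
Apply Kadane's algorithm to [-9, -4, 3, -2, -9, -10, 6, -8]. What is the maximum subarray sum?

Using Kadane's algorithm on [-9, -4, 3, -2, -9, -10, 6, -8]:

Scanning through the array:
Position 1 (value -4): max_ending_here = -4, max_so_far = -4
Position 2 (value 3): max_ending_here = 3, max_so_far = 3
Position 3 (value -2): max_ending_here = 1, max_so_far = 3
Position 4 (value -9): max_ending_here = -8, max_so_far = 3
Position 5 (value -10): max_ending_here = -10, max_so_far = 3
Position 6 (value 6): max_ending_here = 6, max_so_far = 6
Position 7 (value -8): max_ending_here = -2, max_so_far = 6

Maximum subarray: [6]
Maximum sum: 6

The maximum subarray is [6] with sum 6. This subarray runs from index 6 to index 6.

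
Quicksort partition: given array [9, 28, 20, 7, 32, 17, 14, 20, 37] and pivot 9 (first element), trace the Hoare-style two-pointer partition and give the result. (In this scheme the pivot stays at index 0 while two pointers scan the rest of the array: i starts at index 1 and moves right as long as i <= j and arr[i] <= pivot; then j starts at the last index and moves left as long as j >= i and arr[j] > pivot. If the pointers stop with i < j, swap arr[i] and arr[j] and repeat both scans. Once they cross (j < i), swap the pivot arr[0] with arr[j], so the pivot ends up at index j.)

Hoare-style two-pointer partition with pivot = 9:

Initial array: [9, 28, 20, 7, 32, 17, 14, 20, 37]

Pointers start at i = 1, j = 8.
i stops at index 1 (arr[1]=28 > 9), j stops at index 3 (arr[3]=7 <= 9): swap arr[1] and arr[3], array becomes [9, 7, 20, 28, 32, 17, 14, 20, 37]
i ends at 2, j ends at 1: the pointers have crossed (j < i), so scanning stops.

Swap pivot arr[0] with arr[1] to place pivot at position 1: [7, 9, 20, 28, 32, 17, 14, 20, 37]
Pivot position: 1

After partitioning with pivot 9, the array becomes [7, 9, 20, 28, 32, 17, 14, 20, 37]. The pivot is placed at index 1. All elements to the left of the pivot are <= 9, and all elements to the right are > 9.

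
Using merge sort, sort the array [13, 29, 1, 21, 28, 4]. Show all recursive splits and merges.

Merge sort trace:

Split: [13, 29, 1, 21, 28, 4] -> [13, 29, 1] and [21, 28, 4]
  Split: [13, 29, 1] -> [13] and [29, 1]
    Split: [29, 1] -> [29] and [1]
    Merge: [29] + [1] -> [1, 29]
  Merge: [13] + [1, 29] -> [1, 13, 29]
  Split: [21, 28, 4] -> [21] and [28, 4]
    Split: [28, 4] -> [28] and [4]
    Merge: [28] + [4] -> [4, 28]
  Merge: [21] + [4, 28] -> [4, 21, 28]
Merge: [1, 13, 29] + [4, 21, 28] -> [1, 4, 13, 21, 28, 29]

Final sorted array: [1, 4, 13, 21, 28, 29]

The merge sort proceeds by recursively splitting the array and merging sorted halves.
After all merges, the sorted array is [1, 4, 13, 21, 28, 29].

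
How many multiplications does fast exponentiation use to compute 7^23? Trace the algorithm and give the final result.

Computing 7^23 by squaring (build up from 7^1; each line after the first costs one multiplication):

7^1 = 7
7^2 = (7^1)^2 = 7^2 = 49
7^4 = (7^2)^2 = 49^2 = 2401
7^5 = 7 * 7^4 = 7 * 2401 = 16807
7^10 = (7^5)^2 = 16807^2 = 282475249
7^11 = 7 * 7^10 = 7 * 282475249 = 1977326743
7^22 = (7^11)^2 = 1977326743^2 = 3909821048582988049
7^23 = 7 * 7^22 = 7 * 3909821048582988049 = 27368747340080916343

Result: 27368747340080916343
Multiplications needed: 7 (7 lines after 7^1)

7^23 = 27368747340080916343. Using exponentiation by squaring, this requires 7 multiplications. The key idea: if the exponent is even, square the half-power; if odd, multiply by the base once.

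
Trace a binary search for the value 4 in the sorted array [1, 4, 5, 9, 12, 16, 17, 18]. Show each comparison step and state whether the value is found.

Binary search for 4 in [1, 4, 5, 9, 12, 16, 17, 18]:

lo=0, hi=7, mid=3, arr[mid]=9 -> 9 > 4, search left half
lo=0, hi=2, mid=1, arr[mid]=4 -> Found target at index 1!

Binary search finds 4 at index 1 after 2 comparisons. The search repeatedly halves the search space by comparing with the middle element.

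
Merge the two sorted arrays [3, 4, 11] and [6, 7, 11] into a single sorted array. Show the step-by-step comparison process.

Merging process:

Compare 3 vs 6: take 3 from left. Merged: [3]
Compare 4 vs 6: take 4 from left. Merged: [3, 4]
Compare 11 vs 6: take 6 from right. Merged: [3, 4, 6]
Compare 11 vs 7: take 7 from right. Merged: [3, 4, 6, 7]
Compare 11 vs 11: take 11 from left. Merged: [3, 4, 6, 7, 11]
Append remaining from right: [11]. Merged: [3, 4, 6, 7, 11, 11]

Final merged array: [3, 4, 6, 7, 11, 11]
Total comparisons: 5

The merged array is [3, 4, 6, 7, 11, 11], requiring 5 comparisons. The merge step runs in O(n) time where n is the total number of elements.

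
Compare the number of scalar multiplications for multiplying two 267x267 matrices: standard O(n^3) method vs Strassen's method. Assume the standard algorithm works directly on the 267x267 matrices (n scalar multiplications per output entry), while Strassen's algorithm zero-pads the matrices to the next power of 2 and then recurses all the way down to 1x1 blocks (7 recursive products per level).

Matrix multiplication for 267x267 matrices:

Strassen's algorithm requires power-of-2 dimensions. Pad 267x267 to 512x512 (next power of 2).

Standard algorithm: 267^3 = 19034163 multiplications
Strassen's algorithm: 7^(log2(512)) = 7^9 = 40353607 multiplications
Difference: 19034163 - 40353607 = -21319444 (Strassen uses MORE here due to padding overhead — for small or just-over-power-of-2 n, padding can outweigh the per-level savings)

Standard: 19034163 multiplications (267^3). Strassen: 40353607 multiplications (7^9, after padding to 512x512). Strassen reduces 8 recursive multiplications to 7 at each level.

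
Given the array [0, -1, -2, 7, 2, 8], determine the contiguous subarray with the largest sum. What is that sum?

Using Kadane's algorithm on [0, -1, -2, 7, 2, 8]:

Scanning through the array:
Position 1 (value -1): max_ending_here = -1, max_so_far = 0
Position 2 (value -2): max_ending_here = -2, max_so_far = 0
Position 3 (value 7): max_ending_here = 7, max_so_far = 7
Position 4 (value 2): max_ending_here = 9, max_so_far = 9
Position 5 (value 8): max_ending_here = 17, max_so_far = 17

Maximum subarray: [7, 2, 8]
Maximum sum: 17

The maximum subarray is [7, 2, 8] with sum 17. This subarray runs from index 3 to index 5.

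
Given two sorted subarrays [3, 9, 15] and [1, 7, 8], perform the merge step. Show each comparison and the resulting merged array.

Merging process:

Compare 3 vs 1: take 1 from right. Merged: [1]
Compare 3 vs 7: take 3 from left. Merged: [1, 3]
Compare 9 vs 7: take 7 from right. Merged: [1, 3, 7]
Compare 9 vs 8: take 8 from right. Merged: [1, 3, 7, 8]
Append remaining from left: [9, 15]. Merged: [1, 3, 7, 8, 9, 15]

Final merged array: [1, 3, 7, 8, 9, 15]
Total comparisons: 4

The merged array is [1, 3, 7, 8, 9, 15], requiring 4 comparisons. The merge step runs in O(n) time where n is the total number of elements.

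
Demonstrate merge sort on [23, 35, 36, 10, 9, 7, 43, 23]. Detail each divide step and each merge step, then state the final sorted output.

Merge sort trace:

Split: [23, 35, 36, 10, 9, 7, 43, 23] -> [23, 35, 36, 10] and [9, 7, 43, 23]
  Split: [23, 35, 36, 10] -> [23, 35] and [36, 10]
    Split: [23, 35] -> [23] and [35]
    Merge: [23] + [35] -> [23, 35]
    Split: [36, 10] -> [36] and [10]
    Merge: [36] + [10] -> [10, 36]
  Merge: [23, 35] + [10, 36] -> [10, 23, 35, 36]
  Split: [9, 7, 43, 23] -> [9, 7] and [43, 23]
    Split: [9, 7] -> [9] and [7]
    Merge: [9] + [7] -> [7, 9]
    Split: [43, 23] -> [43] and [23]
    Merge: [43] + [23] -> [23, 43]
  Merge: [7, 9] + [23, 43] -> [7, 9, 23, 43]
Merge: [10, 23, 35, 36] + [7, 9, 23, 43] -> [7, 9, 10, 23, 23, 35, 36, 43]

Final sorted array: [7, 9, 10, 23, 23, 35, 36, 43]

The merge sort proceeds by recursively splitting the array and merging sorted halves.
After all merges, the sorted array is [7, 9, 10, 23, 23, 35, 36, 43].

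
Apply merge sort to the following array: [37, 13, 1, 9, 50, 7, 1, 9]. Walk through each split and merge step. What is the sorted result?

Merge sort trace:

Split: [37, 13, 1, 9, 50, 7, 1, 9] -> [37, 13, 1, 9] and [50, 7, 1, 9]
  Split: [37, 13, 1, 9] -> [37, 13] and [1, 9]
    Split: [37, 13] -> [37] and [13]
    Merge: [37] + [13] -> [13, 37]
    Split: [1, 9] -> [1] and [9]
    Merge: [1] + [9] -> [1, 9]
  Merge: [13, 37] + [1, 9] -> [1, 9, 13, 37]
  Split: [50, 7, 1, 9] -> [50, 7] and [1, 9]
    Split: [50, 7] -> [50] and [7]
    Merge: [50] + [7] -> [7, 50]
    Split: [1, 9] -> [1] and [9]
    Merge: [1] + [9] -> [1, 9]
  Merge: [7, 50] + [1, 9] -> [1, 7, 9, 50]
Merge: [1, 9, 13, 37] + [1, 7, 9, 50] -> [1, 1, 7, 9, 9, 13, 37, 50]

Final sorted array: [1, 1, 7, 9, 9, 13, 37, 50]

The merge sort proceeds by recursively splitting the array and merging sorted halves.
After all merges, the sorted array is [1, 1, 7, 9, 9, 13, 37, 50].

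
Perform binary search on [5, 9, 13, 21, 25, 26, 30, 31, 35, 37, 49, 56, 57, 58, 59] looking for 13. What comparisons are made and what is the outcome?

Binary search for 13 in [5, 9, 13, 21, 25, 26, 30, 31, 35, 37, 49, 56, 57, 58, 59]:

lo=0, hi=14, mid=7, arr[mid]=31 -> 31 > 13, search left half
lo=0, hi=6, mid=3, arr[mid]=21 -> 21 > 13, search left half
lo=0, hi=2, mid=1, arr[mid]=9 -> 9 < 13, search right half
lo=2, hi=2, mid=2, arr[mid]=13 -> Found target at index 2!

Binary search finds 13 at index 2 after 4 comparisons. The search repeatedly halves the search space by comparing with the middle element.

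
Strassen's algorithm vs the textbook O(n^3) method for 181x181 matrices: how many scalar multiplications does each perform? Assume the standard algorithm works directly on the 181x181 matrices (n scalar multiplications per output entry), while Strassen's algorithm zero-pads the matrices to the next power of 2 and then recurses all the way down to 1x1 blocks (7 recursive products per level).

Matrix multiplication for 181x181 matrices:

Strassen's algorithm requires power-of-2 dimensions. Pad 181x181 to 256x256 (next power of 2).

Standard algorithm: 181^3 = 5929741 multiplications
Strassen's algorithm: 7^(log2(256)) = 7^8 = 5764801 multiplications
Savings: 5929741 - 5764801 = 164940 multiplications

Standard: 5929741 multiplications (181^3). Strassen: 5764801 multiplications (7^8, after padding to 256x256). Strassen reduces 8 recursive multiplications to 7 at each level.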